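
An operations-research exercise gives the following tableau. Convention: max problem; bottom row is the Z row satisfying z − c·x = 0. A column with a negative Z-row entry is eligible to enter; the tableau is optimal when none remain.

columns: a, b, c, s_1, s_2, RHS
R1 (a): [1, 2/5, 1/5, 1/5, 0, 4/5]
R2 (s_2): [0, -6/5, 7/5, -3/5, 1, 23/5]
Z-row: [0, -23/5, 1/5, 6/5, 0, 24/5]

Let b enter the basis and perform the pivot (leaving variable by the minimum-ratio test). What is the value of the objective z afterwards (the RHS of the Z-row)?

14

Ratio test on column b — row 1: (4/5)/(2/5) = 2; row 2: entry -6/5 ≤ 0. Minimum is 2 at row 1 (a leaves); pivot element 2/5.
Pivot on row 1; the Z-row RHS becomes 24/5 − (-23/5)·2 = 14.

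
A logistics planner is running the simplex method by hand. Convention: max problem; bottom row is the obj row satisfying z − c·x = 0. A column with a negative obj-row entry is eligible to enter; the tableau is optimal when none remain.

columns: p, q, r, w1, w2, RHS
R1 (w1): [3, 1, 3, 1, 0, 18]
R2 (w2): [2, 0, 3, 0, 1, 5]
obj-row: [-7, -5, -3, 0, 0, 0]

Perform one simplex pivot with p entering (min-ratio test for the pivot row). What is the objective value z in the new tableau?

Ratio test on column p — row 1: 18/3 = 6; row 2: 5/2 = 5/2. Minimum is 5/2 at row 2 (w2 leaves); pivot element 2.
Pivot on row 2; the obj-row RHS becomes 0 − (-7)·(5/2) = 35/2.

35/2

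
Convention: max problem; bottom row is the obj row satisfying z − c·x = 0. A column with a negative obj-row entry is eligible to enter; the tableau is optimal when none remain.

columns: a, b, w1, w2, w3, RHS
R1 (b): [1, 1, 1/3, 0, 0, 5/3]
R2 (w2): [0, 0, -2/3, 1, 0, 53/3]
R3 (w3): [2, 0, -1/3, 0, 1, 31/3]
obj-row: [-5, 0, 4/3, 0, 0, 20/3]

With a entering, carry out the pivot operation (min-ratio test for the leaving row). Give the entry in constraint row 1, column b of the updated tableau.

Ratio test on column a — row 1: (5/3)/1 = 5/3; row 2: entry 0 ≤ 0; row 3: (31/3)/2 = 31/6. Minimum is 5/3 at row 1 (b leaves); pivot element 1.
Divide row 1 by 1; eliminate column a from the other rows.
In the new row 1, the b entry is the old entry divided by the pivot: 1/1 = 1.

1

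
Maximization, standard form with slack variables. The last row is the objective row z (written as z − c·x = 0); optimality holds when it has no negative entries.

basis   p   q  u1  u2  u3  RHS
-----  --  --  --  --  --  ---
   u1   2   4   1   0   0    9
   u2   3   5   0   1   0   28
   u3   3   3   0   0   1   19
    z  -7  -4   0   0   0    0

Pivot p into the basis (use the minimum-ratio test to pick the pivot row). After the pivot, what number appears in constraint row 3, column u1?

-3/2

Ratio test on column p — row 1: 9/2 = 9/2; row 2: 28/3 = 28/3; row 3: 19/3 = 19/3. Minimum is 9/2 at row 1 (u1 leaves); pivot element 2.
Divide row 1 by 2; eliminate column p from the other rows.
Row 3 update in column u1: 0 − 3·(1/2) = -3/2.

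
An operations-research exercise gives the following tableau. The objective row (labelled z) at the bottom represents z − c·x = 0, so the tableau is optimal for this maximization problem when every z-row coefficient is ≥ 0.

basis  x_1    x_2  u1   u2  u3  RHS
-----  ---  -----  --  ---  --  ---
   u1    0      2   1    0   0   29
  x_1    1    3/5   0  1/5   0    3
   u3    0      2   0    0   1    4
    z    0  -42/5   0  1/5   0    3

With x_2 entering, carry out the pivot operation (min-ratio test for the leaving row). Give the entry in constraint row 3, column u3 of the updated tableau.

Ratio test on column x_2 — row 1: 29/2 = 29/2; row 2: 3/(3/5) = 5; row 3: 4/2 = 2. Minimum is 2 at row 3 (u3 leaves); pivot element 2.
Divide row 3 by 2; eliminate column x_2 from the other rows.
In the new row 3, the u3 entry is the old entry divided by the pivot: 1/2 = 1/2.

1/2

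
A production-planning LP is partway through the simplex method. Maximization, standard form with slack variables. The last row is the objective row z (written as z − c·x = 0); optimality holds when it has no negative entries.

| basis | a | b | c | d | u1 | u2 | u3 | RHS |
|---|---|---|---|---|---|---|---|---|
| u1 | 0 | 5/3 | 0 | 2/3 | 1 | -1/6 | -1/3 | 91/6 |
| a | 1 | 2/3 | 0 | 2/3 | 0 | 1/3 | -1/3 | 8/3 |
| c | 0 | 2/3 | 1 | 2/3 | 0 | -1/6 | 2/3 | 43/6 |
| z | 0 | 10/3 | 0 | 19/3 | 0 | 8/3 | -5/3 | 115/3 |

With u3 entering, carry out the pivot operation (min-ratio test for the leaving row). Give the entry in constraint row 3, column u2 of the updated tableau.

-1/4

Ratio test on column u3 — row 1: entry -1/3 ≤ 0; row 2: entry -1/3 ≤ 0; row 3: (43/6)/(2/3) = 43/4. Minimum is 43/4 at row 3 (c leaves); pivot element 2/3.
Divide row 3 by 2/3; eliminate column u3 from the other rows.
In the new row 3, the u2 entry is the old entry divided by the pivot: (-1/6)/(2/3) = -1/4.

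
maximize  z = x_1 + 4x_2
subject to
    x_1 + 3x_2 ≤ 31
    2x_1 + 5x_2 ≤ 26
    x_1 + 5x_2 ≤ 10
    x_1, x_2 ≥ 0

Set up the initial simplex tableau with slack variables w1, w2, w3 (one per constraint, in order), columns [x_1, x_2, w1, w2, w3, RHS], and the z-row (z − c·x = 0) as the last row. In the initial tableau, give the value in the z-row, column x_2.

-4

The z-row carries the negated objective coefficients: the x_2 entry is -4.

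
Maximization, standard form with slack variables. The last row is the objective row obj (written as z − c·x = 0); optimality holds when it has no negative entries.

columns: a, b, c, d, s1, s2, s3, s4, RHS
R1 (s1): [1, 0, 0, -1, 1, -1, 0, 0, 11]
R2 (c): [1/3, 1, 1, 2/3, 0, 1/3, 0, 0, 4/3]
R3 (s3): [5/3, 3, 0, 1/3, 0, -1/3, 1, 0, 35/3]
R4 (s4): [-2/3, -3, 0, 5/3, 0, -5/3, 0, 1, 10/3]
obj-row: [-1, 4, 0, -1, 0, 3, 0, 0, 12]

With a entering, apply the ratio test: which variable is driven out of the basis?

Column a entries and ratios — s1: 11/1 = 11; c: (4/3)/(1/3) = 4; s3: (35/3)/(5/3) = 7; s4: -2/3 ≤ 0, skip.
Smallest ratio is 4 in the row of c, so c leaves.

c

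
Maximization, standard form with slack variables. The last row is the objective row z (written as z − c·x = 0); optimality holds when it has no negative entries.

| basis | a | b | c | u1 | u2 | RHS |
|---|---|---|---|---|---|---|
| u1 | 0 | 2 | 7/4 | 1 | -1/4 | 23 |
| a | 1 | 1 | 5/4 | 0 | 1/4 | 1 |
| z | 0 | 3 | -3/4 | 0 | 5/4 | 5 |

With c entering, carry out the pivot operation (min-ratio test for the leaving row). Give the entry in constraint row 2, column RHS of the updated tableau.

4/5

Ratio test on column c — row 1: 23/(7/4) = 92/7; row 2: 1/(5/4) = 4/5. Minimum is 4/5 at row 2 (a leaves); pivot element 5/4.
Divide row 2 by 5/4; eliminate column c from the other rows.
In the new row 2, the RHS entry is the old entry divided by the pivot: 1/(5/4) = 4/5.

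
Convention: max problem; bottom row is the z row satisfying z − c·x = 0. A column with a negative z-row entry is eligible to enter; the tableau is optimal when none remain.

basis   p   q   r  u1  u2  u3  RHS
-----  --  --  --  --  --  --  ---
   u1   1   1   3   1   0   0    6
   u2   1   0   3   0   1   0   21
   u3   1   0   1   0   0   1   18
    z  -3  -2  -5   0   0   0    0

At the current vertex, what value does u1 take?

u1 is basic (row 1); its value is the RHS of that row, 6.

6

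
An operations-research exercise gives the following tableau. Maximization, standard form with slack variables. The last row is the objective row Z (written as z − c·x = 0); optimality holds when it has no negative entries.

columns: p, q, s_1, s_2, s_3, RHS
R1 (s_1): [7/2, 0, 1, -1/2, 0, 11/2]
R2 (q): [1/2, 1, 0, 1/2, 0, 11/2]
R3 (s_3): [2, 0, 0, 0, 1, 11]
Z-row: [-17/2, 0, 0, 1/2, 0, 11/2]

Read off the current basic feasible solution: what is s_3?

11

s_3 is basic (row 3); its value is the RHS of that row, 11.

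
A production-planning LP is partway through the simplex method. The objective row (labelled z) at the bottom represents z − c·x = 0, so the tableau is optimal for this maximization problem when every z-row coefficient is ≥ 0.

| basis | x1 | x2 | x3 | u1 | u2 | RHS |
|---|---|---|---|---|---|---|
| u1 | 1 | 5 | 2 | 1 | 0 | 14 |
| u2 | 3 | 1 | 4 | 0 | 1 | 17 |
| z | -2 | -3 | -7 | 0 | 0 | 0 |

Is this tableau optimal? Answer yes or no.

no

The z-row has a negative entry -7 in column x3, so it is not optimal.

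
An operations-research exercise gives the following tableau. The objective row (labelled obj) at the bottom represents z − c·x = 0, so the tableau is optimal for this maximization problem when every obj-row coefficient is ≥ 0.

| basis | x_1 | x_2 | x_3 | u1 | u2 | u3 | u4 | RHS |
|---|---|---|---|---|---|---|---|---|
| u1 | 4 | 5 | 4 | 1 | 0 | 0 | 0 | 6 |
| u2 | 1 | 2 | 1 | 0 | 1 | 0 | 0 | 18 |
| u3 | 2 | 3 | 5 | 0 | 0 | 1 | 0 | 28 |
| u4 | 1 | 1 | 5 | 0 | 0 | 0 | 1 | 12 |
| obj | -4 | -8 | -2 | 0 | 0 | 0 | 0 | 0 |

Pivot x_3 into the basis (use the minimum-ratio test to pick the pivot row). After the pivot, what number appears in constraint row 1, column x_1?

Ratio test on column x_3 — row 1: 6/4 = 3/2; row 2: 18/1 = 18; row 3: 28/5 = 28/5; row 4: 12/5 = 12/5. Minimum is 3/2 at row 1 (u1 leaves); pivot element 4.
Divide row 1 by 4; eliminate column x_3 from the other rows.
In the new row 1, the x_1 entry is the old entry divided by the pivot: 4/4 = 1.

1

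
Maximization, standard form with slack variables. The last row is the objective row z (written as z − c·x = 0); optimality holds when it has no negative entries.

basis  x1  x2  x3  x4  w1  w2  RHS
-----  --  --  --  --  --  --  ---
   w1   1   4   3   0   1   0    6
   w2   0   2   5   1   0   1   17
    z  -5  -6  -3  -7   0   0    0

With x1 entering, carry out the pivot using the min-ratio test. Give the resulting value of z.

Ratio test on column x1 — row 1: 6/1 = 6; row 2: entry 0 ≤ 0. Minimum is 6 at row 1 (w1 leaves); pivot element 1.
Pivot on row 1; the z-row RHS becomes 0 − (-5)·6 = 30.

30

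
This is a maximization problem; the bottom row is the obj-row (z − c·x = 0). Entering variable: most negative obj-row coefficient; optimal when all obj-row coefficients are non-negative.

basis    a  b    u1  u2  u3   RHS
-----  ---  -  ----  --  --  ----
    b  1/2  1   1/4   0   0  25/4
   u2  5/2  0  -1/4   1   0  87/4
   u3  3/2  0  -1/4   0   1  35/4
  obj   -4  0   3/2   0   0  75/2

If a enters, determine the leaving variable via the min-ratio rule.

Column a entries and ratios — b: (25/4)/(1/2) = 25/2; u2: (87/4)/(5/2) = 87/10; u3: (35/4)/(3/2) = 35/6.
Smallest ratio is 35/6 in the row of u3, so u3 leaves.

u3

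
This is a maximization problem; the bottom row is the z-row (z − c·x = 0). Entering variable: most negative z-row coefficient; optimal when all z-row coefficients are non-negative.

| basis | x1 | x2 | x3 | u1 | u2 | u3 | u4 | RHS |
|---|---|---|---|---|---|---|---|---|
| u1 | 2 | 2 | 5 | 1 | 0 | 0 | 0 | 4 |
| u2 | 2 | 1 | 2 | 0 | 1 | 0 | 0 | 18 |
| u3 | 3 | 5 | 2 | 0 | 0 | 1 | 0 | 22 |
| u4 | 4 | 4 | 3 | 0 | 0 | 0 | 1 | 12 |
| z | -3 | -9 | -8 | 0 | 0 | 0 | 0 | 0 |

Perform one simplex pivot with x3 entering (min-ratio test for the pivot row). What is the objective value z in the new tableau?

Ratio test on column x3 — row 1: 4/5 = 4/5; row 2: 18/2 = 9; row 3: 22/2 = 11; row 4: 12/3 = 4. Minimum is 4/5 at row 1 (u1 leaves); pivot element 5.
Pivot on row 1; the z-row RHS becomes 0 − (-8)·(4/5) = 32/5.

32/5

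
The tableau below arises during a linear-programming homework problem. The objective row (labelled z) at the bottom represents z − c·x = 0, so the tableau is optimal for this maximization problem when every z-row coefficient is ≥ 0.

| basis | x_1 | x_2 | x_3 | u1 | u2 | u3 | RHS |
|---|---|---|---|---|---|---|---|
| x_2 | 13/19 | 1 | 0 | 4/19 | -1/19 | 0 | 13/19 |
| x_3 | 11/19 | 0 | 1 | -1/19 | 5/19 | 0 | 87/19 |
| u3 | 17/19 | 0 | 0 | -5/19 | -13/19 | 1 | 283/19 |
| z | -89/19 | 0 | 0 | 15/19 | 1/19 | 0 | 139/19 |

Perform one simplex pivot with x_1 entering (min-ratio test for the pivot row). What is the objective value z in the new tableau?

12

Ratio test on column x_1 — row 1: (13/19)/(13/19) = 1; row 2: (87/19)/(11/19) = 87/11; row 3: (283/19)/(17/19) = 283/17. Minimum is 1 at row 1 (x_2 leaves); pivot element 13/19.
Pivot on row 1; the z-row RHS becomes 139/19 − (-89/19)·1 = 12.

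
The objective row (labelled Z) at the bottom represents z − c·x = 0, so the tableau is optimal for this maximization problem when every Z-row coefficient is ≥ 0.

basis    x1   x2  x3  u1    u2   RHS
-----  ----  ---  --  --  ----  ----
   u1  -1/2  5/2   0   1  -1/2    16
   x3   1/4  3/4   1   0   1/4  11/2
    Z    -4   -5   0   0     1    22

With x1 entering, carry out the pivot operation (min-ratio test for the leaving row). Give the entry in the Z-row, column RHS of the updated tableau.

110

Ratio test on column x1 — row 1: entry -1/2 ≤ 0; row 2: (11/2)/(1/4) = 22. Minimum is 22 at row 2 (x3 leaves); pivot element 1/4.
Divide row 2 by 1/4; eliminate column x1 from the other rows.
Z-row update in column RHS: 22 − (-4)·22 = 110.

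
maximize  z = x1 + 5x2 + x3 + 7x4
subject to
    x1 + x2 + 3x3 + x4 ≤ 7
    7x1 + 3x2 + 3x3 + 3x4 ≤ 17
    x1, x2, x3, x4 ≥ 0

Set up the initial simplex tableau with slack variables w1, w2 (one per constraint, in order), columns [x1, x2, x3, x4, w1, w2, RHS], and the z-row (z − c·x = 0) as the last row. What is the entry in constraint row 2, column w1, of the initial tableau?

Slack w1 belongs to constraint 1; its column is the unit vector e_1, so the entry in row 2 is 0.

0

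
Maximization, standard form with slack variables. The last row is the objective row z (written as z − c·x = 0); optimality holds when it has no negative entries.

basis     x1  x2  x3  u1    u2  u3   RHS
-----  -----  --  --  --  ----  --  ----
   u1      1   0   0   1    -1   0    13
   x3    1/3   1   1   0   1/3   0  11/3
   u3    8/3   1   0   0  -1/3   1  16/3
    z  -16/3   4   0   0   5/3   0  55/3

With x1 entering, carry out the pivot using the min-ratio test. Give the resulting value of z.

Ratio test on column x1 — row 1: 13/1 = 13; row 2: (11/3)/(1/3) = 11; row 3: (16/3)/(8/3) = 2. Minimum is 2 at row 3 (u3 leaves); pivot element 8/3.
Pivot on row 3; the z-row RHS becomes 55/3 − (-16/3)·2 = 29.

29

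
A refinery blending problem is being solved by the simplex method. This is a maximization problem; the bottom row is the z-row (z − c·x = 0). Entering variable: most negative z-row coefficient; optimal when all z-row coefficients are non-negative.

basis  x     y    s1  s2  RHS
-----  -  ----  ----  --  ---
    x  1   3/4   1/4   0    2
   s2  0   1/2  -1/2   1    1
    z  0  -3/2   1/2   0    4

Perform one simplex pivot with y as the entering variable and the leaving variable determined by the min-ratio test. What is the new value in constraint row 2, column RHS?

Ratio test on column y — row 1: 2/(3/4) = 8/3; row 2: 1/(1/2) = 2. Minimum is 2 at row 2 (s2 leaves); pivot element 1/2.
Divide row 2 by 1/2; eliminate column y from the other rows.
In the new row 2, the RHS entry is the old entry divided by the pivot: 1/(1/2) = 2.

2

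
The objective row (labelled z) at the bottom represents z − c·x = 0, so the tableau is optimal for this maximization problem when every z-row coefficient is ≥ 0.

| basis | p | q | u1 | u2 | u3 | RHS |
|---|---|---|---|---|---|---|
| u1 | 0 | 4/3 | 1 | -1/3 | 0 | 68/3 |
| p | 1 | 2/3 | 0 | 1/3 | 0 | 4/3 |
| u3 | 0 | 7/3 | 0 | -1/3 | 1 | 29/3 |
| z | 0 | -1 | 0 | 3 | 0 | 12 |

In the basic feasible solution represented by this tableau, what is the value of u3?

29/3

u3 is basic (row 3); its value is the RHS of that row, 29/3.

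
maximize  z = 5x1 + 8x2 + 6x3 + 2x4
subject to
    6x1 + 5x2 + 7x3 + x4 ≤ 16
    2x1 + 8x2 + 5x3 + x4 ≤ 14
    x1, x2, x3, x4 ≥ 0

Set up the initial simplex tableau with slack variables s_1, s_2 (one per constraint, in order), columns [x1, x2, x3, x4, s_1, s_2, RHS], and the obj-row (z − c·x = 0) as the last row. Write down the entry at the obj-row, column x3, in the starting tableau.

-6

The obj-row carries the negated objective coefficients: the x3 entry is -6.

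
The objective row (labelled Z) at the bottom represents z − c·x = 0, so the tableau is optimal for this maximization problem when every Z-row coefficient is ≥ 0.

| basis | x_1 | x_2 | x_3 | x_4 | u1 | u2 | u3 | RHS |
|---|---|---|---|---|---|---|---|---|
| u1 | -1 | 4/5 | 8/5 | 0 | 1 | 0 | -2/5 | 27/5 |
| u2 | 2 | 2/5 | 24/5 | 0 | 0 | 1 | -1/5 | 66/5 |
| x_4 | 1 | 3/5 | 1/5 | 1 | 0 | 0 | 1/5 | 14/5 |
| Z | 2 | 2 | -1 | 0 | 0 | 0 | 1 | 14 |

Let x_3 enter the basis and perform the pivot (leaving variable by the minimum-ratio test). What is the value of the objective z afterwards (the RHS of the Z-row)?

67/4

Ratio test on column x_3 — row 1: (27/5)/(8/5) = 27/8; row 2: (66/5)/(24/5) = 11/4; row 3: (14/5)/(1/5) = 14. Minimum is 11/4 at row 2 (u2 leaves); pivot element 24/5.
Pivot on row 2; the Z-row RHS becomes 14 − (-1)·(11/4) = 67/4.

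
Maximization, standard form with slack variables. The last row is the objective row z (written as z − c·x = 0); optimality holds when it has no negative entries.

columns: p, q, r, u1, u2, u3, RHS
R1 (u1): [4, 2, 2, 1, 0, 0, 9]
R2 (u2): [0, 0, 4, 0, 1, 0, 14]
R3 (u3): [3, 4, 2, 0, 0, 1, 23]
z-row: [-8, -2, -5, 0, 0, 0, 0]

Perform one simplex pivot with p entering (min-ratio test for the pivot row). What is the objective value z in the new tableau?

18

Ratio test on column p — row 1: 9/4 = 9/4; row 2: entry 0 ≤ 0; row 3: 23/3 = 23/3. Minimum is 9/4 at row 1 (u1 leaves); pivot element 4.
Pivot on row 1; the z-row RHS becomes 0 − (-8)·(9/4) = 18.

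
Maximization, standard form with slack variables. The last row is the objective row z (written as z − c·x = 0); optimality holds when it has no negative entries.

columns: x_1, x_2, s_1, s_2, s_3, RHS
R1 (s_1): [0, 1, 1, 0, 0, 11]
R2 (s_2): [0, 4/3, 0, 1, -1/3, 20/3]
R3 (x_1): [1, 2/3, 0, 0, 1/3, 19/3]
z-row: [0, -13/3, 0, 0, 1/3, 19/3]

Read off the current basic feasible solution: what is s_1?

11

s_1 is basic (row 1); its value is the RHS of that row, 11.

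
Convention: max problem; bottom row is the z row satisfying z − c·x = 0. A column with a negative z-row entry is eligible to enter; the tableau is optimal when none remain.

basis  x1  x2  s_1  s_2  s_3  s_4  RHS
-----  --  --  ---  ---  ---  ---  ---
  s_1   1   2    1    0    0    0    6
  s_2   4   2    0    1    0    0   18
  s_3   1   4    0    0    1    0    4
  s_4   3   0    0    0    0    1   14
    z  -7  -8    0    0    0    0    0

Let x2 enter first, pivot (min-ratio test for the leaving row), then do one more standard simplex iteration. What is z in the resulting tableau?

Ratio test on column x2 — row 1: 6/2 = 3; row 2: 18/2 = 9; row 3: 4/4 = 1; row 4: entry 0 ≤ 0. Minimum is 1 at row 3 (s_3 leaves); pivot element 4.
Pivot on row 3; the z-row RHS becomes 0 − (-8)·1 = 8.
Next entering variable (most negative z-row entry -5): x1.
Ratio test on column x1 — row 1: 4/(1/2) = 8; row 2: 16/(7/2) = 32/7; row 3: 1/(1/4) = 4; row 4: 14/3 = 14/3. Minimum is 4 at row 3 (x2 leaves); pivot element 1/4.
After the second pivot the z-row RHS is 8 − (-5)·4 = 28.

28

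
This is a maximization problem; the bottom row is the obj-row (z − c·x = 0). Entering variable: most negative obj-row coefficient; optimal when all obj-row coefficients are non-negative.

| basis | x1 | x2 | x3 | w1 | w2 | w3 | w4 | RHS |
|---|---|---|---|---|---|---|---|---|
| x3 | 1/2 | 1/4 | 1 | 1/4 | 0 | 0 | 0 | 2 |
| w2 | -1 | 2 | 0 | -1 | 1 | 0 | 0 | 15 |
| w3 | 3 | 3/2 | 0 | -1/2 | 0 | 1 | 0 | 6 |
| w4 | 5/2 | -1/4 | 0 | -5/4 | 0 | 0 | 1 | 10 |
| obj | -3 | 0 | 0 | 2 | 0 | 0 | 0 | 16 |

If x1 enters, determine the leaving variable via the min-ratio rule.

Column x1 entries and ratios — x3: 2/(1/2) = 4; w2: -1 ≤ 0, skip; w3: 6/3 = 2; w4: 10/(5/2) = 4.
Smallest ratio is 2 in the row of w3, so w3 leaves.

w3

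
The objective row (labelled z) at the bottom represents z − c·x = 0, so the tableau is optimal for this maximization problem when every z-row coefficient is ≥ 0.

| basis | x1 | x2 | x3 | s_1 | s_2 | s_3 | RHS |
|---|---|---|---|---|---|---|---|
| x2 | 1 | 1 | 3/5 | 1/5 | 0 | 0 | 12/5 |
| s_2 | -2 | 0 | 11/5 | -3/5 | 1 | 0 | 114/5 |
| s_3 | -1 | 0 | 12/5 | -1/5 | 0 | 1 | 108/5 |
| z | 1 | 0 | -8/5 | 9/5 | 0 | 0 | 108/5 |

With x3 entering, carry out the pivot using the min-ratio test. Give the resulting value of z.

Ratio test on column x3 — row 1: (12/5)/(3/5) = 4; row 2: (114/5)/(11/5) = 114/11; row 3: (108/5)/(12/5) = 9. Minimum is 4 at row 1 (x2 leaves); pivot element 3/5.
Pivot on row 1; the z-row RHS becomes 108/5 − (-8/5)·4 = 28.

28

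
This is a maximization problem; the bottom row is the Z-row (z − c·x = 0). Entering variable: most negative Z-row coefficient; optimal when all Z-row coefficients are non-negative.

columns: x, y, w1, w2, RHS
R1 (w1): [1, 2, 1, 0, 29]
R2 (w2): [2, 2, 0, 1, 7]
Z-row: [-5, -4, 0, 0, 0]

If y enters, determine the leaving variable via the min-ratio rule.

Column y entries and ratios — w1: 29/2 = 29/2; w2: 7/2 = 7/2.
Smallest ratio is 7/2 in the row of w2, so w2 leaves.

w2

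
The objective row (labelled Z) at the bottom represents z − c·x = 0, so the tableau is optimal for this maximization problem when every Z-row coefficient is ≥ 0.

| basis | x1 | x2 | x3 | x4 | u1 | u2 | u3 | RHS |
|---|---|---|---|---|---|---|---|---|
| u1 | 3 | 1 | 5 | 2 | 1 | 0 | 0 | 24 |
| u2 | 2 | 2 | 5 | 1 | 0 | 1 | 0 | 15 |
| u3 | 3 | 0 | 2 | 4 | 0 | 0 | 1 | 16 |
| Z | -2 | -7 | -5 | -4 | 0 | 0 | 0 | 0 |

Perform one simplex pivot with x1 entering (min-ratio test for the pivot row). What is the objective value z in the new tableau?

Ratio test on column x1 — row 1: 24/3 = 8; row 2: 15/2 = 15/2; row 3: 16/3 = 16/3. Minimum is 16/3 at row 3 (u3 leaves); pivot element 3.
Pivot on row 3; the Z-row RHS becomes 0 − (-2)·(16/3) = 32/3.

32/3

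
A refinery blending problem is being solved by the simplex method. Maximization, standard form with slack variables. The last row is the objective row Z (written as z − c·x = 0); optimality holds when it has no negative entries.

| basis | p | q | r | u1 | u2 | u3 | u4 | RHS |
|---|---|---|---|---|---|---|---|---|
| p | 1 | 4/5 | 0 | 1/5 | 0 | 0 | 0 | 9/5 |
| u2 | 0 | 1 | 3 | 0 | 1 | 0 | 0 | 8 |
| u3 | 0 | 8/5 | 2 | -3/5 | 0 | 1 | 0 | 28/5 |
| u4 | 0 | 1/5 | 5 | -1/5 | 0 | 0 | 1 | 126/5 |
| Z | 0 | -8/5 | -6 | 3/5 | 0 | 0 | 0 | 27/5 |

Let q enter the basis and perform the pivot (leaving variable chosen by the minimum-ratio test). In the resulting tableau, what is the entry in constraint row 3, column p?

Ratio test on column q — row 1: (9/5)/(4/5) = 9/4; row 2: 8/1 = 8; row 3: (28/5)/(8/5) = 7/2; row 4: (126/5)/(1/5) = 126. Minimum is 9/4 at row 1 (p leaves); pivot element 4/5.
Divide row 1 by 4/5; eliminate column q from the other rows.
Row 3 update in column p: 0 − (8/5)·(5/4) = -2.

-2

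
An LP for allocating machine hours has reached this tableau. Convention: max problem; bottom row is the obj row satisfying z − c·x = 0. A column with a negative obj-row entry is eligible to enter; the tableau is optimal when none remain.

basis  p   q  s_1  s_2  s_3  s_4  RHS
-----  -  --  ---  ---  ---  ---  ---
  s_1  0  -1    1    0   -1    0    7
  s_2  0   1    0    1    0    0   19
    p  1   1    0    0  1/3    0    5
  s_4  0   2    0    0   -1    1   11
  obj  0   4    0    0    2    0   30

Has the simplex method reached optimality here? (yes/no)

Every obj-row coefficient is ≥ 0, so the tableau is optimal.

yes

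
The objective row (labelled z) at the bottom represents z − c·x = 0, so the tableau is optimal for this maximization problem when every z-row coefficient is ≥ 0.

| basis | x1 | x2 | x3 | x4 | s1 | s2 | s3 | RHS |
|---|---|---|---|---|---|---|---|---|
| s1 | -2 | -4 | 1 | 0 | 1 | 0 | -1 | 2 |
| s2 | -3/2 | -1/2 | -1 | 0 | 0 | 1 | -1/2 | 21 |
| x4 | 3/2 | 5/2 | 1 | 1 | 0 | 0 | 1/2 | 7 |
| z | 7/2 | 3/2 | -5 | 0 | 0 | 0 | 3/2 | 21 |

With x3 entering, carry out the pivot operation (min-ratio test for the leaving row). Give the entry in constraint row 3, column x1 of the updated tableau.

7/2

Ratio test on column x3 — row 1: 2/1 = 2; row 2: entry -1 ≤ 0; row 3: 7/1 = 7. Minimum is 2 at row 1 (s1 leaves); pivot element 1.
Divide row 1 by 1; eliminate column x3 from the other rows.
Row 3 update in column x1: 3/2 − 1·(-2) = 7/2.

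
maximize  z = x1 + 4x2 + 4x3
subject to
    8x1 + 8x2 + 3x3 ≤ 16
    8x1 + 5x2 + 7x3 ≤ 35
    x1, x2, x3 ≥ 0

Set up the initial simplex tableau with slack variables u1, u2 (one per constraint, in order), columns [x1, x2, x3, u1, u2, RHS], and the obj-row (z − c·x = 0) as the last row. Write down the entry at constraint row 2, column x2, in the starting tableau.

Constraint 2 has coefficient 5 on x2.

5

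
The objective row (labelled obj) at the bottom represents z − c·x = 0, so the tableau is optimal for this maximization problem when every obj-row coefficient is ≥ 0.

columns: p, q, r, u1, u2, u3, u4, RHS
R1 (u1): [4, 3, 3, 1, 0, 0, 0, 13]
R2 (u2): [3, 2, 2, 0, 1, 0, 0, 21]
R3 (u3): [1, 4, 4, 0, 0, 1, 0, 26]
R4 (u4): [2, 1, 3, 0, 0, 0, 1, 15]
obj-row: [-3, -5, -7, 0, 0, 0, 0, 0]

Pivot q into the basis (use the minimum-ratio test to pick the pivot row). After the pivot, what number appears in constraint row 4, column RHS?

32/3

Ratio test on column q — row 1: 13/3 = 13/3; row 2: 21/2 = 21/2; row 3: 26/4 = 13/2; row 4: 15/1 = 15. Minimum is 13/3 at row 1 (u1 leaves); pivot element 3.
Divide row 1 by 3; eliminate column q from the other rows.
Row 4 update in column RHS: 15 − 1·(13/3) = 32/3.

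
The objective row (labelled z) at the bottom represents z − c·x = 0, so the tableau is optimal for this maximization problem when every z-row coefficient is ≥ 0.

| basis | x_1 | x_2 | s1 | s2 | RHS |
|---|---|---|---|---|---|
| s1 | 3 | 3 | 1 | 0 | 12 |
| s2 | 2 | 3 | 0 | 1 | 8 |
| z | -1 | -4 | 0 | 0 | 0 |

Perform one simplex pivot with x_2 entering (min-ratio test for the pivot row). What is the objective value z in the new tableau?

Ratio test on column x_2 — row 1: 12/3 = 4; row 2: 8/3 = 8/3. Minimum is 8/3 at row 2 (s2 leaves); pivot element 3.
Pivot on row 2; the z-row RHS becomes 0 − (-4)·(8/3) = 32/3.

32/3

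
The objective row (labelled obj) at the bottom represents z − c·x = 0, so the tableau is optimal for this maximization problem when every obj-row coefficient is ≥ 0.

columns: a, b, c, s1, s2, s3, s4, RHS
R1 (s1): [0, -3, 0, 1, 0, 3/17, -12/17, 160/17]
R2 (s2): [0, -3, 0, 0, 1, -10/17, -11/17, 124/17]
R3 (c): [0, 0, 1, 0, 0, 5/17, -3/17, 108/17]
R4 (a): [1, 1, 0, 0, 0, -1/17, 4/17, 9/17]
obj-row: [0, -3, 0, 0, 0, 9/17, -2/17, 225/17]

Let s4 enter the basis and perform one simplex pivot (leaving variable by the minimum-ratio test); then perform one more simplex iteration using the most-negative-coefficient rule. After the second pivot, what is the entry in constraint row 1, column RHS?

11

Ratio test on column s4 — row 1: entry -12/17 ≤ 0; row 2: entry -11/17 ≤ 0; row 3: entry -3/17 ≤ 0; row 4: (9/17)/(4/17) = 9/4. Minimum is 9/4 at row 4 (a leaves); pivot element 4/17.
Divide row 4 by 4/17; eliminate column s4 from the other rows.
Second iteration: most negative obj-row entry is -5/2 in column b, so b enters.
Ratio test on column b — row 1: entry 0 ≤ 0; row 2: entry -1/4 ≤ 0; row 3: (27/4)/(3/4) = 9; row 4: (9/4)/(17/4) = 9/17. Minimum is 9/17 at row 4 (s4 leaves); pivot element 17/4.
Divide row 4 by 17/4; eliminate column b from the other rows.
After both pivots, the entry at constraint row 1, column RHS is 11.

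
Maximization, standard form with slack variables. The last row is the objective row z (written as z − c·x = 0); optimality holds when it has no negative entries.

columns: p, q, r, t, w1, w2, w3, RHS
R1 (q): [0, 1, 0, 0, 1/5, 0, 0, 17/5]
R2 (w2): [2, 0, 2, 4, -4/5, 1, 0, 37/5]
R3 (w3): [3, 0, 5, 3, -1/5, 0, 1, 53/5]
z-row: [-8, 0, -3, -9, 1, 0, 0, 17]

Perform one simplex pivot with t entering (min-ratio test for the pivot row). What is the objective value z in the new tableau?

673/20

Ratio test on column t — row 1: entry 0 ≤ 0; row 2: (37/5)/4 = 37/20; row 3: (53/5)/3 = 53/15. Minimum is 37/20 at row 2 (w2 leaves); pivot element 4.
Pivot on row 2; the z-row RHS becomes 17 − (-9)·(37/20) = 673/20.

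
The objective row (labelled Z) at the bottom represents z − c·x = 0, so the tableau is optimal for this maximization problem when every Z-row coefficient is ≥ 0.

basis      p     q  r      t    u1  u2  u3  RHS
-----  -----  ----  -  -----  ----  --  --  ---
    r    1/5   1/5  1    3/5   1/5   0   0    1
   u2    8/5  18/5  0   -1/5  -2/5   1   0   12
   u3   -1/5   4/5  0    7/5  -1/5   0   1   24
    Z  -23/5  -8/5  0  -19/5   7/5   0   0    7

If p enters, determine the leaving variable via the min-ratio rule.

Column p entries and ratios — r: 1/(1/5) = 5; u2: 12/(8/5) = 15/2; u3: -1/5 ≤ 0, skip.
Smallest ratio is 5 in the row of r, so r leaves.

r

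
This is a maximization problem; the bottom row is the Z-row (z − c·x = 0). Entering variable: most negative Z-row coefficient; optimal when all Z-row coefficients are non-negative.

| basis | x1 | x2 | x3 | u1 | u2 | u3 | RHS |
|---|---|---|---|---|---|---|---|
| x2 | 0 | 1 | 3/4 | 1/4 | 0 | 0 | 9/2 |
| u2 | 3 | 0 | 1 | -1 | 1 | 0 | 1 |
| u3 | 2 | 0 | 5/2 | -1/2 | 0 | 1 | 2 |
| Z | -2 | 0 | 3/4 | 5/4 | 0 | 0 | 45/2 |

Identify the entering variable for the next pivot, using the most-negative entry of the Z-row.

x1

Negative Z-row entries: x1: -2.
The most negative is -2 in column x1, so x1 enters.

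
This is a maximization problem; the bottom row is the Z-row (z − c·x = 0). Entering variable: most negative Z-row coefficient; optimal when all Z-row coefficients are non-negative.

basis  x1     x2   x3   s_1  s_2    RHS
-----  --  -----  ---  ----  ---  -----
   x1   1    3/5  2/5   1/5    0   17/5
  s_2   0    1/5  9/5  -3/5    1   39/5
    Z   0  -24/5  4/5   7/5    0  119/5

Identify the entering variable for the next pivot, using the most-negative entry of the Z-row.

x2

Negative Z-row entries: x2: -24/5.
The most negative is -24/5 in column x2, so x2 enters.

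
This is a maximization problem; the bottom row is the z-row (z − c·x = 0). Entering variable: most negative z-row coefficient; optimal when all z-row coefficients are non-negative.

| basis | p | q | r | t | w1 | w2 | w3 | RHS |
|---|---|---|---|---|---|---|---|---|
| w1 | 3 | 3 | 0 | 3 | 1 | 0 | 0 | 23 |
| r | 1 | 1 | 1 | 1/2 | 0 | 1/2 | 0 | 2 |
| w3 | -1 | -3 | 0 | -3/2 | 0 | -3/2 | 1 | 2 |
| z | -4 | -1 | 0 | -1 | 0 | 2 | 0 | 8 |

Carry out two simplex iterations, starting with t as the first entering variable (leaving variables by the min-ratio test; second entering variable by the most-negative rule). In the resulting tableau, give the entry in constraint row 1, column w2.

-3/2

Ratio test on column t — row 1: 23/3 = 23/3; row 2: 2/(1/2) = 4; row 3: entry -3/2 ≤ 0. Minimum is 4 at row 2 (r leaves); pivot element 1/2.
Divide row 2 by 1/2; eliminate column t from the other rows.
Second iteration: most negative z-row entry is -2 in column p, so p enters.
Ratio test on column p — row 1: entry -3 ≤ 0; row 2: 4/2 = 2; row 3: 8/2 = 4. Minimum is 2 at row 2 (t leaves); pivot element 2.
Divide row 2 by 2; eliminate column p from the other rows.
After both pivots, the entry at constraint row 1, column w2 is -3/2.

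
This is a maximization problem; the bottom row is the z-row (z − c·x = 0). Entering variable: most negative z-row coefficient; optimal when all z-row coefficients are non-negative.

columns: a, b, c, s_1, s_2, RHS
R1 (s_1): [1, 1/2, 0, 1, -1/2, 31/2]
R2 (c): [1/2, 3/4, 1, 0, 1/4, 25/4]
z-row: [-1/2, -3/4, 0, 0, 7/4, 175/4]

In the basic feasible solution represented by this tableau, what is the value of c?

25/4

c is basic (row 2); its value is the RHS of that row, 25/4.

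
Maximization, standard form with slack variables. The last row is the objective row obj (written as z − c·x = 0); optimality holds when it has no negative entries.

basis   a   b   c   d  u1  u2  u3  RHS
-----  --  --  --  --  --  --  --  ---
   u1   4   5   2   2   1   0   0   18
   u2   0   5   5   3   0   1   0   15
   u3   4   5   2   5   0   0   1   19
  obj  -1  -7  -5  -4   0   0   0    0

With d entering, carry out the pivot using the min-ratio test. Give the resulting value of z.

Ratio test on column d — row 1: 18/2 = 9; row 2: 15/3 = 5; row 3: 19/5 = 19/5. Minimum is 19/5 at row 3 (u3 leaves); pivot element 5.
Pivot on row 3; the obj-row RHS becomes 0 − (-4)·(19/5) = 76/5.

76/5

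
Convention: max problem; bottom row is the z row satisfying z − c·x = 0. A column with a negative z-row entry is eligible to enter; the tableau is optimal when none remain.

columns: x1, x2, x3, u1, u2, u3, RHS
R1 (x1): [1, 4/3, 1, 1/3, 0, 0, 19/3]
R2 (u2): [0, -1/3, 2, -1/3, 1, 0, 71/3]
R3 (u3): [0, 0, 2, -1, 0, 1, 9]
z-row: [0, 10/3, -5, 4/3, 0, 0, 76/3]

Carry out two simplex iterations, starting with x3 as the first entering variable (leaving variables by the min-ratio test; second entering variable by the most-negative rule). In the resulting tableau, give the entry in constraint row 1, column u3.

-3/5

Ratio test on column x3 — row 1: (19/3)/1 = 19/3; row 2: (71/3)/2 = 71/6; row 3: 9/2 = 9/2. Minimum is 9/2 at row 3 (u3 leaves); pivot element 2.
Divide row 3 by 2; eliminate column x3 from the other rows.
Second iteration: most negative z-row entry is -7/6 in column u1, so u1 enters.
Ratio test on column u1 — row 1: (11/6)/(5/6) = 11/5; row 2: (44/3)/(2/3) = 22; row 3: entry -1/2 ≤ 0. Minimum is 11/5 at row 1 (x1 leaves); pivot element 5/6.
Divide row 1 by 5/6; eliminate column u1 from the other rows.
After both pivots, the entry at constraint row 1, column u3 is -3/5.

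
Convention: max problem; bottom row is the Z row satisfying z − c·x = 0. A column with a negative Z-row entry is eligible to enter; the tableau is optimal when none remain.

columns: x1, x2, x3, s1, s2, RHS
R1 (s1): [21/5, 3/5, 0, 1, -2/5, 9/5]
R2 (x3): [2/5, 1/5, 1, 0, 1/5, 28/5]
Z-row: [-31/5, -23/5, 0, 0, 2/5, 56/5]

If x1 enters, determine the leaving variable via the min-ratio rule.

s1

Column x1 entries and ratios — s1: (9/5)/(21/5) = 3/7; x3: (28/5)/(2/5) = 14.
Smallest ratio is 3/7 in the row of s1, so s1 leaves.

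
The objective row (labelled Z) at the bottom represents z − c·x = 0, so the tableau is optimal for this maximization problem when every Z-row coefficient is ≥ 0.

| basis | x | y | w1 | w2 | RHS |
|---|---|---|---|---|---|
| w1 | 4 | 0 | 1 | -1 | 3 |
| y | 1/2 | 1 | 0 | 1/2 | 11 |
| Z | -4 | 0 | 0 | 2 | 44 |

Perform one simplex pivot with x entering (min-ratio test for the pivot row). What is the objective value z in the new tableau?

47

Ratio test on column x — row 1: 3/4 = 3/4; row 2: 11/(1/2) = 22. Minimum is 3/4 at row 1 (w1 leaves); pivot element 4.
Pivot on row 1; the Z-row RHS becomes 44 − (-4)·(3/4) = 47.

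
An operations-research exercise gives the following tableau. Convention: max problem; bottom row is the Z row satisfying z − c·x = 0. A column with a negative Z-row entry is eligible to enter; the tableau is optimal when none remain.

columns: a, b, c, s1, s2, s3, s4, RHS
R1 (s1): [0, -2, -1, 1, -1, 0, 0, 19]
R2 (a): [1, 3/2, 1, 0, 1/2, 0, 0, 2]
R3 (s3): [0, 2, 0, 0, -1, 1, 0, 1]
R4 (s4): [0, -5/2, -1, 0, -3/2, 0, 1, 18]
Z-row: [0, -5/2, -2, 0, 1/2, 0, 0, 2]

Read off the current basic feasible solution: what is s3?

s3 is basic (row 3); its value is the RHS of that row, 1.

1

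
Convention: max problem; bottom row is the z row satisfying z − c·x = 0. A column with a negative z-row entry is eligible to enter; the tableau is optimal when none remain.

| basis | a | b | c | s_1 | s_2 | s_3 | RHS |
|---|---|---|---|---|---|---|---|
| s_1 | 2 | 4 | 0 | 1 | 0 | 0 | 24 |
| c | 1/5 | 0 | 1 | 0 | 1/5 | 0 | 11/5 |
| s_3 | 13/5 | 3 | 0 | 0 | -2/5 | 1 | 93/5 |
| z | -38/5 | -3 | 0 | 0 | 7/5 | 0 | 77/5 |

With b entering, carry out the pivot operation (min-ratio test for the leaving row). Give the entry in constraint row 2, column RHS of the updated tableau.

11/5

Ratio test on column b — row 1: 24/4 = 6; row 2: entry 0 ≤ 0; row 3: (93/5)/3 = 31/5. Minimum is 6 at row 1 (s_1 leaves); pivot element 4.
Divide row 1 by 4; eliminate column b from the other rows.
Row 2 update in column RHS: 11/5 − 0·6 = 11/5.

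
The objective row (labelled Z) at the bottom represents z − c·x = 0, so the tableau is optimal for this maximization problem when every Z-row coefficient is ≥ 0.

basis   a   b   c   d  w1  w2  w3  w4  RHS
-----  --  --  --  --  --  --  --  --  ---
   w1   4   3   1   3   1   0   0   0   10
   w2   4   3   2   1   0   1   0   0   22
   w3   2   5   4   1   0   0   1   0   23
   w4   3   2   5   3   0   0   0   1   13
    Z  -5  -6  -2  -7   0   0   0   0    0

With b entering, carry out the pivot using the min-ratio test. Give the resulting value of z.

Ratio test on column b — row 1: 10/3 = 10/3; row 2: 22/3 = 22/3; row 3: 23/5 = 23/5; row 4: 13/2 = 13/2. Minimum is 10/3 at row 1 (w1 leaves); pivot element 3.
Pivot on row 1; the Z-row RHS becomes 0 − (-6)·(10/3) = 20.

20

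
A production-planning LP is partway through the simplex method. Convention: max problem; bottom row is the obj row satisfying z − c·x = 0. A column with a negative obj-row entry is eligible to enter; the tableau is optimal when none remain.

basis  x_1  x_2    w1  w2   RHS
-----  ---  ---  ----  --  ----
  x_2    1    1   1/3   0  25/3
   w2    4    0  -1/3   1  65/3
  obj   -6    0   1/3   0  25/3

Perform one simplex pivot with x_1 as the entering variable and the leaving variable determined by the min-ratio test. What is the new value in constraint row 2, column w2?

1/4

Ratio test on column x_1 — row 1: (25/3)/1 = 25/3; row 2: (65/3)/4 = 65/12. Minimum is 65/12 at row 2 (w2 leaves); pivot element 4.
Divide row 2 by 4; eliminate column x_1 from the other rows.
In the new row 2, the w2 entry is the old entry divided by the pivot: 1/4 = 1/4.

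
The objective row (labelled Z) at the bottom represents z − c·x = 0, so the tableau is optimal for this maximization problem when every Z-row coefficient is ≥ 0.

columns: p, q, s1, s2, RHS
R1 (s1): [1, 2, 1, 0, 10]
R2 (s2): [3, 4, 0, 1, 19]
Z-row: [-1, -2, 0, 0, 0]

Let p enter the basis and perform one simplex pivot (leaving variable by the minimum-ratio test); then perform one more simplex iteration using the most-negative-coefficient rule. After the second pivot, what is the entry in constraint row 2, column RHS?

19/4

Ratio test on column p — row 1: 10/1 = 10; row 2: 19/3 = 19/3. Minimum is 19/3 at row 2 (s2 leaves); pivot element 3.
Divide row 2 by 3; eliminate column p from the other rows.
Second iteration: most negative Z-row entry is -2/3 in column q, so q enters.
Ratio test on column q — row 1: (11/3)/(2/3) = 11/2; row 2: (19/3)/(4/3) = 19/4. Minimum is 19/4 at row 2 (p leaves); pivot element 4/3.
Divide row 2 by 4/3; eliminate column q from the other rows.
After both pivots, the entry at constraint row 2, column RHS is 19/4.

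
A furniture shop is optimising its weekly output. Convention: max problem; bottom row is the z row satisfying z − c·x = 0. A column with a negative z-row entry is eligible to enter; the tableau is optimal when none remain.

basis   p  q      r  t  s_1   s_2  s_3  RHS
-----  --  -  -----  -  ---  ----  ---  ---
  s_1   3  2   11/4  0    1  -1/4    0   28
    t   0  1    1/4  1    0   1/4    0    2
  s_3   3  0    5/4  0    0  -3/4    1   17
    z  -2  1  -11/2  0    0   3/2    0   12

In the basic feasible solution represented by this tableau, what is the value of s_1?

s_1 is basic (row 1); its value is the RHS of that row, 28.

28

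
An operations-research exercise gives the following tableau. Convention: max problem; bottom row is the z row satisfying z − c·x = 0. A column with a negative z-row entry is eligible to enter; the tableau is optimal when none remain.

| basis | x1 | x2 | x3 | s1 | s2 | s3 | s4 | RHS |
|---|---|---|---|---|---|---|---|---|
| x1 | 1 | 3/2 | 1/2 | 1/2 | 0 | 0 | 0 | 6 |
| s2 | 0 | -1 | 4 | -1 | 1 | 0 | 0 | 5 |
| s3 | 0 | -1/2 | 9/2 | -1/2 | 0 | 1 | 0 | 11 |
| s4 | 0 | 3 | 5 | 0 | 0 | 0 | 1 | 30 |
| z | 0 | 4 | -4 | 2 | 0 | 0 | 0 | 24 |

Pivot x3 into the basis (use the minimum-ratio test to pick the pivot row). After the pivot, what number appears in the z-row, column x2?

3

Ratio test on column x3 — row 1: 6/(1/2) = 12; row 2: 5/4 = 5/4; row 3: 11/(9/2) = 22/9; row 4: 30/5 = 6. Minimum is 5/4 at row 2 (s2 leaves); pivot element 4.
Divide row 2 by 4; eliminate column x3 from the other rows.
z-row update in column x2: 4 − (-4)·(-1/4) = 3.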